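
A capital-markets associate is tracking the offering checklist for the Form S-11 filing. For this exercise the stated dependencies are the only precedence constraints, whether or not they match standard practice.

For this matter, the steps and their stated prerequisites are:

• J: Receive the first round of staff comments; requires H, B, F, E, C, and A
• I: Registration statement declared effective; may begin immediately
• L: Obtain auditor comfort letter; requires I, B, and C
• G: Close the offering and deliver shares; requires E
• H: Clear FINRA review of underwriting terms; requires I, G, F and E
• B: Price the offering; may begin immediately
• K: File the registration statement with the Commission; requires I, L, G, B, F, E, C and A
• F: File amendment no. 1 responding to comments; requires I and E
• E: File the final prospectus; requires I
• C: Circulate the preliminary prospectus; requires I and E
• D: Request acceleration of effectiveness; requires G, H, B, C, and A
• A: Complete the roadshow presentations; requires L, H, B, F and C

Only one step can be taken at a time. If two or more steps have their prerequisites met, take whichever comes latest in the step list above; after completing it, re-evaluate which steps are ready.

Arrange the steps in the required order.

B and I have no prerequisites; B is listed later, so B is first.
That leaves I as the only ready step → I.
E needed I, now all done → E.
C, F and G are all available; C is listed later → C.
F, G and L are all available; F is listed later → F.
Ready: G and L. G is listed later → G.
H now also ready, so the ready set is {H, L}; H is listed later → H.
L needed C, B and I, now all done → L.
A needed C, F, B, H and L, now all done → A.
Ready: D, K and J. D is listed later → D.
Now K and J have their prerequisites met. K is listed later, so K next.
J is the only step now ready → J.

B I E C F G H L A D K J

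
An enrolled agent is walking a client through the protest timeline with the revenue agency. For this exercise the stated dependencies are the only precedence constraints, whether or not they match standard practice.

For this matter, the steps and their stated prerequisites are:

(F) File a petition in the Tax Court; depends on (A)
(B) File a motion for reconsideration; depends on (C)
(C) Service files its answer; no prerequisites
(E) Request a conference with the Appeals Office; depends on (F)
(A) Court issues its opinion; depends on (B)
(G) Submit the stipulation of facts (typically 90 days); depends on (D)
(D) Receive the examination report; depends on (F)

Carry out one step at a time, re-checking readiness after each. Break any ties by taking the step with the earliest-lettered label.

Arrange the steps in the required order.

(C) has no prerequisites → (C) first.
(B) needed (C), now all done → (B).
That leaves (A) as the only ready step → (A).
(F) needed (A), now all done → (F).
Ready: (D) and (E). (D) has the earlier label → (D).
(G) now also ready, so the ready set is {(E), (G)}; (E) has the earlier label → (E).
(G) is the only step now ready → (G).

(C) → (B) → (A) → (F) → (D) → (E) → (G)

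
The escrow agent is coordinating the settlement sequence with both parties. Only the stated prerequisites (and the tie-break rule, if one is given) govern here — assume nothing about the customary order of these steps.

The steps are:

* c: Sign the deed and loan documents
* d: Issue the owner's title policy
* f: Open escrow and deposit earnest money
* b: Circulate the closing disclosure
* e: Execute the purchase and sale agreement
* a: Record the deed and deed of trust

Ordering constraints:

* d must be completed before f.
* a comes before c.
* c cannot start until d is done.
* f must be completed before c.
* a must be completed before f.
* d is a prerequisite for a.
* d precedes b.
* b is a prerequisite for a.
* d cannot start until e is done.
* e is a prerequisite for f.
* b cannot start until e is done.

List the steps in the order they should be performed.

e is the only step with nothing outstanding, so it goes first.
Next only d has its prerequisites met → d.
That leaves b as the only ready step → b.
a needed d and b, now all done → a.
f is the only step now ready → f.
That leaves c as the only ready step → c.

e d b a f c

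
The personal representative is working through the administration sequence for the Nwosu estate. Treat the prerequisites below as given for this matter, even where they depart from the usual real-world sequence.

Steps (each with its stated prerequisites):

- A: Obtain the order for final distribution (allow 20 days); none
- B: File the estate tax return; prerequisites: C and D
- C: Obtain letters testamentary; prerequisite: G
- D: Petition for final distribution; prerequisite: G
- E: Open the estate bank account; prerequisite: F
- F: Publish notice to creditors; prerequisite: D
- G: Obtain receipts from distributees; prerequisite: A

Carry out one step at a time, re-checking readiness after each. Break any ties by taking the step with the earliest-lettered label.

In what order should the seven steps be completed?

A → G → C → D → B → F → E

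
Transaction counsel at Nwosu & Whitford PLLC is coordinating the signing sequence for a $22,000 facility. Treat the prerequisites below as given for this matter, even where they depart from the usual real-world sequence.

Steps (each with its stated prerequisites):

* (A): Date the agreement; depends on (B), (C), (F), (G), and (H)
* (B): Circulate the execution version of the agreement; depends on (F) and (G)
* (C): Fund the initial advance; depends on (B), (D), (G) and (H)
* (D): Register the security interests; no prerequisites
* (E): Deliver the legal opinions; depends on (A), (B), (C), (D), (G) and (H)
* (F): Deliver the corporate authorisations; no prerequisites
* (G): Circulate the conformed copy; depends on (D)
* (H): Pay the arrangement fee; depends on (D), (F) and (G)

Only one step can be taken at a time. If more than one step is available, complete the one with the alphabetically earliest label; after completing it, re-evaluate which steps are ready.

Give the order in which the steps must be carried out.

(D), (F), (G), (B), (H), (C), (A), (E)

(D) and (F) have no prerequisites; (D) has the earlier label, so (D) is first.
(F) and (G) are both available; (F) has the earlier label → (F).
(G) is the only step now ready → (G).
(B) and (H) are both available; (B) has the earlier label → (B).
Next only (H) has its prerequisites met → (H).
Next only (C) has its prerequisites met → (C).
(A) needed (B), (C), (F), (G) and (H), now all done → (A).
(E) is the only step now ready → (E).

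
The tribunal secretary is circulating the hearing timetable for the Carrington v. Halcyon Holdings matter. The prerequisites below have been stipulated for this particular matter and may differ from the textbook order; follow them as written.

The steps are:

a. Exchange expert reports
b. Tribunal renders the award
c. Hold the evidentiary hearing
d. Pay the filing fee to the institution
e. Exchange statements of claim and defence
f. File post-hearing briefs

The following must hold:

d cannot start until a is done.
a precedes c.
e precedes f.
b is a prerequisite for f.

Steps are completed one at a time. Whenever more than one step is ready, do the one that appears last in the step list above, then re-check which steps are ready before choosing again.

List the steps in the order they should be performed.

e, b, f, a, d, c

Nothing is required for e, b and a. e is listed later → e first.
b and a are both available; b is listed later → b.
f now also ready, so the ready set is {f, a}; f is listed later → f.
a is the only step now ready → a.
Now d and c have their prerequisites met. d is listed later, so d next.
c needed a, now all done → c.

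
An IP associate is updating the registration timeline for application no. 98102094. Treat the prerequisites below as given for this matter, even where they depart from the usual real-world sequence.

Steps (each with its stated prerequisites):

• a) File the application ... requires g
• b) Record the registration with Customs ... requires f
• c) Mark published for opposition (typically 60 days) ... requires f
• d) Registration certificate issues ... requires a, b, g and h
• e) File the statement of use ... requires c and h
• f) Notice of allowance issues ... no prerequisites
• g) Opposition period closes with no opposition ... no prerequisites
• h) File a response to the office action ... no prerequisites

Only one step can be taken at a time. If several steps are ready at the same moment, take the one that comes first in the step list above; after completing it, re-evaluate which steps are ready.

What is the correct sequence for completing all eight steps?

Nothing is required for f, g and h. f is listed earlier → f first.
b and c now also ready, so the ready set is {b, c, g, h}; b is listed earlier → b.
Ready: c, g and h. c is listed earlier → c.
Ready: g and h. g is listed earlier → g.
a now also ready, so the ready set is {a, h}; a is listed earlier → a.
h is the only step now ready → h.
Ready: d and e. d is listed earlier → d.
e is the only step now ready → e.

f, b, c, g, a, h, d, e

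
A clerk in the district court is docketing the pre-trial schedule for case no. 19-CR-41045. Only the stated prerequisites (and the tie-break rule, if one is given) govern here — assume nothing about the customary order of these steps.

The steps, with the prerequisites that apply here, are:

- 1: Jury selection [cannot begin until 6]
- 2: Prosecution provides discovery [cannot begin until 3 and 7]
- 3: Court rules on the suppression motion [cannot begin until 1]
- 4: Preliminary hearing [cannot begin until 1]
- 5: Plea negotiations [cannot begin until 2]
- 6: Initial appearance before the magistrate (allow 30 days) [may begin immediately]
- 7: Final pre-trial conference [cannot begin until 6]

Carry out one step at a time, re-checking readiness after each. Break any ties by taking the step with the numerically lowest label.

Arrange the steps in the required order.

6 is the only step with nothing outstanding, so it goes first.
1 and 7 are both available; 1 has the earlier label → 1.
3 and 4 now also ready, so the ready set is {3, 4, 7}; 3 has the earlier label → 3.
Ready: 4 and 7. 4 has the earlier label → 4.
7 needed 6, now all done → 7.
2 needed 3 and 7, now all done → 2.
5 needed 2, now all done → 5.

6, 1, 3, 4, 7, 2, 5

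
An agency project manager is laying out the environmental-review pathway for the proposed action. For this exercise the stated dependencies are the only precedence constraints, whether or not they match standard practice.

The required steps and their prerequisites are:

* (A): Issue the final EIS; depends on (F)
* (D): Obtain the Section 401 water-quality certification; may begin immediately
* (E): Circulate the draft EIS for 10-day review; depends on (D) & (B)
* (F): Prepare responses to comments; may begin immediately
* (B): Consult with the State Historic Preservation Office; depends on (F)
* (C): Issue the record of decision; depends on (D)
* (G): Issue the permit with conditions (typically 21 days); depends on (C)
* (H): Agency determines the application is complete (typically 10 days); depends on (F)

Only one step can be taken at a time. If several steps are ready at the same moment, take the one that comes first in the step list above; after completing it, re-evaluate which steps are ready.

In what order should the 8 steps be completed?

(D) and (F) have no prerequisites; (D) is listed earlier, so (D) is first.
Now (F) and (C) have their prerequisites met. (F) is listed earlier, so (F) next.
(A), (B) and (H) now also ready, so the ready set is {(A), (B), (C), (H)}; (A) is listed earlier → (A).
Now (B), (C) and (H) have their prerequisites met. (B) is listed earlier, so (B) next.
Ready: (E), (C) and (H). (E) is listed earlier → (E).
(C) and (H) are both available; (C) is listed earlier → (C).
Now (G) and (H) have their prerequisites met. (G) is listed earlier, so (G) next.
Next only (H) has its prerequisites met → (H).

(D), (F), (A), (B), (E), (C), (G), (H)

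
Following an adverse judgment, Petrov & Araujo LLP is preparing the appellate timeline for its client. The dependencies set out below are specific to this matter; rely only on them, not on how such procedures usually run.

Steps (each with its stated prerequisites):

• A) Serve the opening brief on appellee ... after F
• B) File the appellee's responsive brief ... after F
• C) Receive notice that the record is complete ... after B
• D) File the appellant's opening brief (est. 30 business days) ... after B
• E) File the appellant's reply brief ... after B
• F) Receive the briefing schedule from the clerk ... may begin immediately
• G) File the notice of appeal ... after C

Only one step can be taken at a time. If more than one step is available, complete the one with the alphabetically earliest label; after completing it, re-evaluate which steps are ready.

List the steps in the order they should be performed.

F → A → B → C → D → E → G

Only F has no prerequisites, so it is first.
Now A and B have their prerequisites met. A has the earlier label, so A next.
Next only B has its prerequisites met → B.
Now C, D and E have their prerequisites met. C has the earlier label, so C next.
G now also ready, so the ready set is {D, E, G}; D has the earlier label → D.
Now E and G have their prerequisites met. E has the earlier label, so E next.
G needed C, now all done → G.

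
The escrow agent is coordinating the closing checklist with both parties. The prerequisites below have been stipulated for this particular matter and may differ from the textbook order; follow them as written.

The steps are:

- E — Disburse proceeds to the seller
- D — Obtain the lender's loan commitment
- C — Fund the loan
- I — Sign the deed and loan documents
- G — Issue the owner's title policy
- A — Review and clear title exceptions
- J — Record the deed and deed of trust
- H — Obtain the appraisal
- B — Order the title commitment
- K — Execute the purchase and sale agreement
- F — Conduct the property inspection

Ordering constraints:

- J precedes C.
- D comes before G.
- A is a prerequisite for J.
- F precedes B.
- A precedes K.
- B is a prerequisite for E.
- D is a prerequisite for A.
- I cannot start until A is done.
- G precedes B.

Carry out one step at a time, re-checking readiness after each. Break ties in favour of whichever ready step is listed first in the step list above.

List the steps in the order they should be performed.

Nothing is required for D, H and F. D is listed earlier → D first.
G, A, H and F are all available; G is listed earlier → G.
Now A, H and F have their prerequisites met. A is listed earlier, so A next.
Ready: I, J, H, K and F. I is listed earlier → I.
Ready: J, H, K and F. J is listed earlier → J.
Ready: C, H, K and F. C is listed earlier → C.
Now H, K and F have their prerequisites met. H is listed earlier, so H next.
Ready: K and F. K is listed earlier → K.
F is the only step now ready → F.
B is the only step now ready → B.
E is the only step now ready → E.

D G A I J C H K F B E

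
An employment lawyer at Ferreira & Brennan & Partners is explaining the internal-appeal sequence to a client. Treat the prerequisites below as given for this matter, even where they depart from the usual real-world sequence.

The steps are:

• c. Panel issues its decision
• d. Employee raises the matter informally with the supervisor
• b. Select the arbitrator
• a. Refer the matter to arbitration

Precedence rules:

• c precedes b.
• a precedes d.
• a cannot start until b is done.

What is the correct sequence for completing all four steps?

c b a d

Only c has no prerequisites, so it is first.
That leaves b as the only ready step → b.
a needed b, now all done → a.
d is the only step now ready → d.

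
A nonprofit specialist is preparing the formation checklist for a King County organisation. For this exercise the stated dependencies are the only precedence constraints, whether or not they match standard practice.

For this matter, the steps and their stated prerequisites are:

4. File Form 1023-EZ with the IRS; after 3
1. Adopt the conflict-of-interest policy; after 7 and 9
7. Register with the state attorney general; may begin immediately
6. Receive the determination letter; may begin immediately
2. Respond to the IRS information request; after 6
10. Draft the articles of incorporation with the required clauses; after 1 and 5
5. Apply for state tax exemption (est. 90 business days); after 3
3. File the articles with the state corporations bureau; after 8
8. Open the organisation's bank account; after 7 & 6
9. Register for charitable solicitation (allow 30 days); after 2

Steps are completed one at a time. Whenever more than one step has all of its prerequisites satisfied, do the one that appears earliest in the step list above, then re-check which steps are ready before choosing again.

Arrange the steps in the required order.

7, 6, 2, 8, 3, 4, 5, 9, 1, 10

Nothing is required for 7 and 6. 7 is listed earlier → 7 first.
That leaves 6 as the only ready step → 6.
Ready: 2 and 8. 2 is listed earlier → 2.
8 and 9 are both available; 8 is listed earlier → 8.
3 now also ready, so the ready set is {3, 9}; 3 is listed earlier → 3.
4 and 5 now also ready, so the ready set is {4, 5, 9}; 4 is listed earlier → 4.
5 and 9 are both available; 5 is listed earlier → 5.
Next only 9 has its prerequisites met → 9.
1 needed 7 and 9, now all done → 1.
That leaves 10 as the only ready step → 10.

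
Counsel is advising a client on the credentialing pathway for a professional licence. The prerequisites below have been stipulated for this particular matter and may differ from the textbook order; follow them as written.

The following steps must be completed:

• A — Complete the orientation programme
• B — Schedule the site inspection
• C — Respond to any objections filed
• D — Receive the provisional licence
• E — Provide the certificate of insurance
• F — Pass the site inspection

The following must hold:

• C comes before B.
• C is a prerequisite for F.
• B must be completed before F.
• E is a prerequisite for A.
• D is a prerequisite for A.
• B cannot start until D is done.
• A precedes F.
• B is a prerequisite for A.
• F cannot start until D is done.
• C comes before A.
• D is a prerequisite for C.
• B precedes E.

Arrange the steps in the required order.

D is the only step with nothing outstanding, so it goes first.
C needed D, now all done → C.
B needed C and D, now all done → B.
E is the only step now ready → E.
A needed B, C, D and E, now all done → A.
That leaves F as the only ready step → F.

D, C, B, E, A, F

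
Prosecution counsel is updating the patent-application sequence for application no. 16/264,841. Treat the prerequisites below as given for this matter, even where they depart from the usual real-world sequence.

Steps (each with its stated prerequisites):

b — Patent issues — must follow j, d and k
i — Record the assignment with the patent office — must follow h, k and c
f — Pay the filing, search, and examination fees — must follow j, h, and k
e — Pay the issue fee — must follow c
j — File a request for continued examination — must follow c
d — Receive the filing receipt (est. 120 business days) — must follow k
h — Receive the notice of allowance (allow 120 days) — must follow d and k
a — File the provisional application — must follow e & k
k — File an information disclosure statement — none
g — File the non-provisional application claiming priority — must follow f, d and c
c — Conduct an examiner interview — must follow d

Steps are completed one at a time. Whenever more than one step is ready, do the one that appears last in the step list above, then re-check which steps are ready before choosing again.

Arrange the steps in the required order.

k d c h j e a f g i b

k has no prerequisites → k first.
d is the only step now ready → d.
Ready: c and h. c is listed later → c.
Now h, j and e have their prerequisites met. h is listed later, so h next.
Ready: j, e and i. j is listed later → j.
Now e, f, i and b have their prerequisites met. e is listed later, so e next.
Now a, f, i and b have their prerequisites met. a is listed later, so a next.
Now f, i and b have their prerequisites met. f is listed later, so f next.
Ready: g, i and b. g is listed later → g.
Now i and b have their prerequisites met. i is listed later, so i next.
b needed k, d and j, now all done → b.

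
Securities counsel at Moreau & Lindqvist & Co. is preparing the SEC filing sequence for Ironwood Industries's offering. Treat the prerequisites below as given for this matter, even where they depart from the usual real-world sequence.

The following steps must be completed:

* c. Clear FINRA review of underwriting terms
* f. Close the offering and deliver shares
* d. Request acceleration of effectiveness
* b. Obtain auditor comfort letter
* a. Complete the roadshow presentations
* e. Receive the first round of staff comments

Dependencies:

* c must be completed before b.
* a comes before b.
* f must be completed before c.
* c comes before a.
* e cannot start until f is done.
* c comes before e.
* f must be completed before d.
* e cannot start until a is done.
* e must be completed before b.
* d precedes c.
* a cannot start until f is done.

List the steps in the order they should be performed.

f has no prerequisites → f first.
d is the only step now ready → d.
c needed f and d, now all done → c.
That leaves a as the only ready step → a.
e needed c, f and a, now all done → e.
Next only b has its prerequisites met → b.

f, d, c, a, e, b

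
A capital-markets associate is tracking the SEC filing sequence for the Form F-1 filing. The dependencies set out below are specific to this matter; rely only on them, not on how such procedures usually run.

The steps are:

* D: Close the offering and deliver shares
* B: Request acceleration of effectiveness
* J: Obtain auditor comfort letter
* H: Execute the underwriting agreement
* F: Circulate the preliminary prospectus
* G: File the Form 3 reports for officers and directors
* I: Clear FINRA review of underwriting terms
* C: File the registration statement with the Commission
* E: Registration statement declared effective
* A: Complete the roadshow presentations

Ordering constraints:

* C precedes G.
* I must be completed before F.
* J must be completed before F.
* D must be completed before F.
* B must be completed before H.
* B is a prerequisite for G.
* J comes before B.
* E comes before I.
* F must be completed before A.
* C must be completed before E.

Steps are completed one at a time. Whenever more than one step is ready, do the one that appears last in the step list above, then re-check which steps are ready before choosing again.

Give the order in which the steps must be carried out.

C → E → I → J → B → G → H → D → F → A

Nothing is required for C, J and D. C is listed later → C first.
E now also ready, so the ready set is {E, J, D}; E is listed later → E.
Ready: I, J and D. I is listed later → I.
J and D are both available; J is listed later → J.
B now also ready, so the ready set is {B, D}; B is listed later → B.
G and H now also ready, so the ready set is {G, H, D}; G is listed later → G.
Now H and D have their prerequisites met. H is listed later, so H next.
Next only D has its prerequisites met → D.
F is the only step now ready → F.
That leaves A as the only ready step → A.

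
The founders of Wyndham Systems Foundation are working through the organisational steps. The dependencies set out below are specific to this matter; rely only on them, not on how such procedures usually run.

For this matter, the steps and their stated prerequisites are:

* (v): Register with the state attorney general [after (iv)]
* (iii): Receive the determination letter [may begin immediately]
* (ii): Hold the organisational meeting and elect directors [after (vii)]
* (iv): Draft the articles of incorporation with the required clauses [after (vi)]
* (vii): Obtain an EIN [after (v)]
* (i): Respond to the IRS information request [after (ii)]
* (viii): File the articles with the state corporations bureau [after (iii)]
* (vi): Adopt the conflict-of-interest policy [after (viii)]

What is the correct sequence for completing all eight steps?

(iii), (viii), (vi), (iv), (v), (vii), (ii), (i)

Only (iii) has no prerequisites, so it is first.
(viii) is the only step now ready → (viii).
(vi) needed (viii), now all done → (vi).
Next only (iv) has its prerequisites met → (iv).
That leaves (v) as the only ready step → (v).
(vii) is the only step now ready → (vii).
(ii) needed (vii), now all done → (ii).
That leaves (i) as the only ready step → (i).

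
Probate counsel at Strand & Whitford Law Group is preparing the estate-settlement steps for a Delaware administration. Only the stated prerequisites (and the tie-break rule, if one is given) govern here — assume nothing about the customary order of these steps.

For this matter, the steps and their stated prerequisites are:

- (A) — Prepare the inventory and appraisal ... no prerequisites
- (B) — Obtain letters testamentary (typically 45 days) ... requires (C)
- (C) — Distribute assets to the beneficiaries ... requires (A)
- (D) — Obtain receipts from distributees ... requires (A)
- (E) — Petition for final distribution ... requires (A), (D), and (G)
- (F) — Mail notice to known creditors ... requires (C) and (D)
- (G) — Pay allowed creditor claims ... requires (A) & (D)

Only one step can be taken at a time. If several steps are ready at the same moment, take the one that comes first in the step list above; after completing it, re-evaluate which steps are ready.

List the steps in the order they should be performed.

(A), (C), (B), (D), (F), (G), (E)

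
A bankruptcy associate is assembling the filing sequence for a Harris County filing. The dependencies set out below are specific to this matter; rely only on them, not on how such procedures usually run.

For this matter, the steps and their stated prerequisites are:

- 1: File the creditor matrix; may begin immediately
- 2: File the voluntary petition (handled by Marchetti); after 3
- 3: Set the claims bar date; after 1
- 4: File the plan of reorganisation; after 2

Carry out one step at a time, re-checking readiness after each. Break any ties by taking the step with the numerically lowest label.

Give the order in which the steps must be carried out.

1 → 3 → 2 → 4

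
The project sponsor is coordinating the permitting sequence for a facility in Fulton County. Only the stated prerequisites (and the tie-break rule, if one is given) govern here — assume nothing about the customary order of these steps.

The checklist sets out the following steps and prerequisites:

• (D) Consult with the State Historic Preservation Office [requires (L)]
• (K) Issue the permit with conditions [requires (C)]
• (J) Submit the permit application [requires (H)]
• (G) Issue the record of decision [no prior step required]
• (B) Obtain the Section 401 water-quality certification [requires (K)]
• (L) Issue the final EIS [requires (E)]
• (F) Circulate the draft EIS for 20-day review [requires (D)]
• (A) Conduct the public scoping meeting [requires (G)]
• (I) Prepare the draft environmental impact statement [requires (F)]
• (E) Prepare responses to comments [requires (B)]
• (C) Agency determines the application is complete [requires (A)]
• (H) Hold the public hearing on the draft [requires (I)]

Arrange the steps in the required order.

(G), (A), (C), (K), (B), (E), (L), (D), (F), (I), (H), (J)

(G) is the only step with nothing outstanding, so it goes first.
Next only (A) has its prerequisites met → (A).
(C) needed (A), now all done → (C).
That leaves (K) as the only ready step → (K).
That leaves (B) as the only ready step → (B).
(E) is the only step now ready → (E).
That leaves (L) as the only ready step → (L).
(D) is the only step now ready → (D).
(F) needed (D), now all done → (F).
(I) needed (F), now all done → (I).
That leaves (H) as the only ready step → (H).
(J) is the only step now ready → (J).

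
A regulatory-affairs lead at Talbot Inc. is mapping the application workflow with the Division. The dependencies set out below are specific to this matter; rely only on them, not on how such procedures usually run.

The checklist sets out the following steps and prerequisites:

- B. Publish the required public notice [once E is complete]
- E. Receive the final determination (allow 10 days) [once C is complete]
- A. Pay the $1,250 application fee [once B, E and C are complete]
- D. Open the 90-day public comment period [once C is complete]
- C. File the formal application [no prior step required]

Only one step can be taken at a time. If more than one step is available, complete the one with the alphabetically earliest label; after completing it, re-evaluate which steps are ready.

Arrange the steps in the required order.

Only C has no prerequisites, so it is first.
Now D and E have their prerequisites met. D has the earlier label, so D next.
That leaves E as the only ready step → E.
B needed E, now all done → B.
A is the only step now ready → A.

C D E B A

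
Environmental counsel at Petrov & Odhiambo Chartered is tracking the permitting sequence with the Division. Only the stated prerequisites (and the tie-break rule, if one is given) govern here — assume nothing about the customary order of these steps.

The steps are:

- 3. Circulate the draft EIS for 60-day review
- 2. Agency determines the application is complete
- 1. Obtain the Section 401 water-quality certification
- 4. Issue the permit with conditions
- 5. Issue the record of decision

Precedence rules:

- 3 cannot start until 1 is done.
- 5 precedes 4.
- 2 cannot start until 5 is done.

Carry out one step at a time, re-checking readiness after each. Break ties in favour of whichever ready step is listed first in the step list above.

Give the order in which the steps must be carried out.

Nothing is required for 1 and 5. 1 is listed earlier → 1 first.
3 now also ready, so the ready set is {3, 5}; 3 is listed earlier → 3.
That leaves 5 as the only ready step → 5.
Now 2 and 4 have their prerequisites met. 2 is listed earlier, so 2 next.
4 needed 5, now all done → 4.

1, 3, 5, 2, 4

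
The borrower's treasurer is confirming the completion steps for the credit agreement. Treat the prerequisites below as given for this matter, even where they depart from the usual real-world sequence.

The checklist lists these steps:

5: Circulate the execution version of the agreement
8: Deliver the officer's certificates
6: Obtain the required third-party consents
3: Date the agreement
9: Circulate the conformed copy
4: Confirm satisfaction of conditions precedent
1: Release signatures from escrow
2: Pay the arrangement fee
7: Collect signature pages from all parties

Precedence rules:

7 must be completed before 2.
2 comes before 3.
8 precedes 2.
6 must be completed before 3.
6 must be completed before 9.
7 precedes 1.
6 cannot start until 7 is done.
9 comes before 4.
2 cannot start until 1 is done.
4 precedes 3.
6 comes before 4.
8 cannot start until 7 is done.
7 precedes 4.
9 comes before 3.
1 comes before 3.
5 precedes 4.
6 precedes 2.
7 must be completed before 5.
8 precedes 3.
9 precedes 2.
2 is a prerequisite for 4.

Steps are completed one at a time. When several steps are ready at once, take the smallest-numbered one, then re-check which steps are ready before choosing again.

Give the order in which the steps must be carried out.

Only 7 has no prerequisites, so it is first.
1, 5, 6 and 8 are all available; 1 has the earlier label → 1.
5, 6 and 8 are all available; 5 has the earlier label → 5.
Now 6 and 8 have their prerequisites met. 6 has the earlier label, so 6 next.
Ready: 8 and 9. 8 has the earlier label → 8.
Next only 9 has its prerequisites met → 9.
2 needed 1, 6, 7, 8 and 9, now all done → 2.
Next only 4 has its prerequisites met → 4.
3 is the only step now ready → 3.

7, 1, 5, 6, 8, 9, 2, 4, 3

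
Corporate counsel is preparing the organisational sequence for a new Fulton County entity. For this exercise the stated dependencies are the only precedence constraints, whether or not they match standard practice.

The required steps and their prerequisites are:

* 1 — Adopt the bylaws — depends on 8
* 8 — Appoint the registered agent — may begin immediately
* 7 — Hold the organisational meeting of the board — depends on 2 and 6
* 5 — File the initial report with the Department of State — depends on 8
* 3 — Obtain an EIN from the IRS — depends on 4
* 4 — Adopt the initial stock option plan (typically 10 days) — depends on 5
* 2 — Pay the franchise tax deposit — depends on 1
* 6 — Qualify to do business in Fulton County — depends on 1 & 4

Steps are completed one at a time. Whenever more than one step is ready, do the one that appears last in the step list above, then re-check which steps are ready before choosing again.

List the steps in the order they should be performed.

Only 8 has no prerequisites, so it is first.
Now 5 and 1 have their prerequisites met. 5 is listed later, so 5 next.
4 and 1 are both available; 4 is listed later → 4.
3 and 1 are both available; 3 is listed later → 3.
Next only 1 has its prerequisites met → 1.
Now 6 and 2 have their prerequisites met. 6 is listed later, so 6 next.
Next only 2 has its prerequisites met → 2.
7 is the only step now ready → 7.

8 → 5 → 4 → 3 → 1 → 6 → 2 → 7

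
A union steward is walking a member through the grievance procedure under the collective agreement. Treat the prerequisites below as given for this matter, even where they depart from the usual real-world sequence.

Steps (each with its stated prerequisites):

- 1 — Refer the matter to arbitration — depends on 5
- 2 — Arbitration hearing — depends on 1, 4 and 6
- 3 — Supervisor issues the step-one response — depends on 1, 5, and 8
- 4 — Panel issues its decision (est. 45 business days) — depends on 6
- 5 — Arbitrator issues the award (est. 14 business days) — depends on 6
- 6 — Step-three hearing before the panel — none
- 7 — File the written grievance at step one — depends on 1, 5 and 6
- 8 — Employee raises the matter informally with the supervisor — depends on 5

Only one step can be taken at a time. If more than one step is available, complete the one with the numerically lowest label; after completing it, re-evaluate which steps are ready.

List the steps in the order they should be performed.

6 → 4 → 5 → 1 → 2 → 7 → 8 → 3

Only 6 has no prerequisites, so it is first.
4 and 5 are both available; 4 has the earlier label → 4.
That leaves 5 as the only ready step → 5.
Now 1 and 8 have their prerequisites met. 1 has the earlier label, so 1 next.
2 and 7 now also ready, so the ready set is {2, 7, 8}; 2 has the earlier label → 2.
Now 7 and 8 have their prerequisites met. 7 has the earlier label, so 7 next.
8 is the only step now ready → 8.
3 needed 1, 5 and 8, now all done → 3.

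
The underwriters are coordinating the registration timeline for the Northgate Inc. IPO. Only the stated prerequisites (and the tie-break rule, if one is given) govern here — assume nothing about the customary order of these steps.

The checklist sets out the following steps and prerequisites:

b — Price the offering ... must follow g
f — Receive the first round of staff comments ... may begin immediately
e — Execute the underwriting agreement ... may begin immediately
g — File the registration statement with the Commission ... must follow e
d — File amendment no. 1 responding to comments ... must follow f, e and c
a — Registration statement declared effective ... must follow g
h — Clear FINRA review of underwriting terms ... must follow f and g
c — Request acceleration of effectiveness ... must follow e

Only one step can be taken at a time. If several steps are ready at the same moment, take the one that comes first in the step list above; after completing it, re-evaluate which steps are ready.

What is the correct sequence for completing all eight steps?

f e g b a h c d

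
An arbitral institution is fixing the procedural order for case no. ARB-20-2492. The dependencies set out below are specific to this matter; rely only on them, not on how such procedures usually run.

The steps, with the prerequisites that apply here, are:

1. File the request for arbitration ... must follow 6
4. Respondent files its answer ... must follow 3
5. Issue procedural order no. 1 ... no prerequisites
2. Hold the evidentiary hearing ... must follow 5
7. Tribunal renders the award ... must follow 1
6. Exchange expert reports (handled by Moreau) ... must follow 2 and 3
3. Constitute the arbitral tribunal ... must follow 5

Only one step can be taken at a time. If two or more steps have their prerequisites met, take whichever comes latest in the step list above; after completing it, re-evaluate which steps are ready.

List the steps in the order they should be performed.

5 is the only step with nothing outstanding, so it goes first.
3 and 2 are both available; 3 is listed later → 3.
Ready: 2 and 4. 2 is listed later → 2.
6 now also ready, so the ready set is {6, 4}; 6 is listed later → 6.
4 and 1 are both available; 4 is listed later → 4.
That leaves 1 as the only ready step → 1.
7 needed 1, now all done → 7.

5 → 3 → 2 → 6 → 4 → 1 → 7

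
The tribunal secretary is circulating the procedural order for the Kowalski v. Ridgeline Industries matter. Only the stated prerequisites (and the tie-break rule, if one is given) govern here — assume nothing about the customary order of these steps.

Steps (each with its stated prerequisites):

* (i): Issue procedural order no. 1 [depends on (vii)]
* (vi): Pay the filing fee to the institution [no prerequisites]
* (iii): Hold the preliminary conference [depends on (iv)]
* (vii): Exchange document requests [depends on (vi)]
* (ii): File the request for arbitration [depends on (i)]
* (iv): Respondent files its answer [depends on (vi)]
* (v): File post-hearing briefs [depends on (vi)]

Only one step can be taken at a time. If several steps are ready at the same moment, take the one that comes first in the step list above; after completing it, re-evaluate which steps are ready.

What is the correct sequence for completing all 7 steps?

Only (vi) has no prerequisites, so it is first.
Ready: (vii), (iv) and (v). (vii) is listed earlier → (vii).
(i) now also ready, so the ready set is {(i), (iv), (v)}; (i) is listed earlier → (i).
(ii), (iv) and (v) are all available; (ii) is listed earlier → (ii).
Ready: (iv) and (v). (iv) is listed earlier → (iv).
(iii) now also ready, so the ready set is {(iii), (v)}; (iii) is listed earlier → (iii).
That leaves (v) as the only ready step → (v).

(vi), (vii), (i), (ii), (iv), (iii), (v)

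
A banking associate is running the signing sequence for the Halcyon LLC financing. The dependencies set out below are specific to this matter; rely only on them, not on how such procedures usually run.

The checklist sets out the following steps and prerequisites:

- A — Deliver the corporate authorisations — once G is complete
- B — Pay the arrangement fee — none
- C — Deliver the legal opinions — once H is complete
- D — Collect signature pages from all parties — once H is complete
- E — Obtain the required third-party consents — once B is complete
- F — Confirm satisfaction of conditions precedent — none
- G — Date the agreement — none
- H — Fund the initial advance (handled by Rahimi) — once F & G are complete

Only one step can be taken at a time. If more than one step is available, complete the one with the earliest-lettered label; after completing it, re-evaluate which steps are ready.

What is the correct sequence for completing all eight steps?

Nothing is required for B, F and G. B has the earlier label → B first.
E now also ready, so the ready set is {E, F, G}; E has the earlier label → E.
Ready: F and G. F has the earlier label → F.
That leaves G as the only ready step → G.
Ready: A and H. A has the earlier label → A.
Next only H has its prerequisites met → H.
Ready: C and D. C has the earlier label → C.
D needed H, now all done → D.

B E F G A H C D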